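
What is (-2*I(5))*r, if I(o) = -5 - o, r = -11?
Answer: -220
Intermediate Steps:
(-2*I(5))*r = -2*(-5 - 1*5)*(-11) = -2*(-5 - 5)*(-11) = -2*(-10)*(-11) = 20*(-11) = -220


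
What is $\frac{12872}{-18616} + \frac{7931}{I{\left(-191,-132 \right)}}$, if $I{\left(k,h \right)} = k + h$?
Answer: $- \frac{18975144}{751621} \approx -25.246$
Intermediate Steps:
$I{\left(k,h \right)} = h + k$
$\frac{12872}{-18616} + \frac{7931}{I{\left(-191,-132 \right)}} = \frac{12872}{-18616} + \frac{7931}{-132 - 191} = 12872 \left(- \frac{1}{18616}\right) + \frac{7931}{-323} = - \frac{1609}{2327} + 7931 \left(- \frac{1}{323}\right) = - \frac{1609}{2327} - \frac{7931}{323} = - \frac{18975144}{751621}$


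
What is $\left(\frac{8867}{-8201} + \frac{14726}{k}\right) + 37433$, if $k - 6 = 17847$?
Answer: $\frac{5480619818524}{146412453} \approx 37433.0$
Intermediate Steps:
$k = 17853$ ($k = 6 + 17847 = 17853$)
$\left(\frac{8867}{-8201} + \frac{14726}{k}\right) + 37433 = \left(\frac{8867}{-8201} + \frac{14726}{17853}\right) + 37433 = \left(8867 \left(- \frac{1}{8201}\right) + 14726 \cdot \frac{1}{17853}\right) + 37433 = \left(- \frac{8867}{8201} + \frac{14726}{17853}\right) + 37433 = - \frac{37534625}{146412453} + 37433 = \frac{5480619818524}{146412453}$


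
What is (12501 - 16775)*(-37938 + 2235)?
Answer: 152594622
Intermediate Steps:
(12501 - 16775)*(-37938 + 2235) = -4274*(-35703) = 152594622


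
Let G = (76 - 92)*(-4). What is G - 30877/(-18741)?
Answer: 1230301/18741 ≈ 65.648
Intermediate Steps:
G = 64 (G = -16*(-4) = 64)
G - 30877/(-18741) = 64 - 30877/(-18741) = 64 - 30877*(-1/18741) = 64 + 30877/18741 = 1230301/18741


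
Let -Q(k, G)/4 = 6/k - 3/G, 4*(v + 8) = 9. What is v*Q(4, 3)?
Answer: 23/2 ≈ 11.500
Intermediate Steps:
v = -23/4 (v = -8 + (¼)*9 = -8 + 9/4 = -23/4 ≈ -5.7500)
Q(k, G) = -24/k + 12/G (Q(k, G) = -4*(6/k - 3/G) = -4*(-3/G + 6/k) = -24/k + 12/G)
v*Q(4, 3) = -23*(-24/4 + 12/3)/4 = -23*(-24*¼ + 12*(⅓))/4 = -23*(-6 + 4)/4 = -23/4*(-2) = 23/2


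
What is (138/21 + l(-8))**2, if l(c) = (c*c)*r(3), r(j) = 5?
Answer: 5225796/49 ≈ 1.0665e+5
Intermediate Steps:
l(c) = 5*c**2 (l(c) = (c*c)*5 = c**2*5 = 5*c**2)
(138/21 + l(-8))**2 = (138/21 + 5*(-8)**2)**2 = (138*(1/21) + 5*64)**2 = (46/7 + 320)**2 = (2286/7)**2 = 5225796/49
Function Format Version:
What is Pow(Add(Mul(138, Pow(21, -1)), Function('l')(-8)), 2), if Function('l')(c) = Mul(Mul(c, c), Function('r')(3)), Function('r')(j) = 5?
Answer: Rational(5225796, 49) ≈ 1.0665e+5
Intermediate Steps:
Function('l')(c) = Mul(5, Pow(c, 2)) (Function('l')(c) = Mul(Mul(c, c), 5) = Mul(Pow(c, 2), 5) = Mul(5, Pow(c, 2)))
Pow(Add(Mul(138, Pow(21, -1)), Function('l')(-8)), 2) = Pow(Add(Mul(138, Pow(21, -1)), Mul(5, Pow(-8, 2))), 2) = Pow(Add(Mul(138, Rational(1, 21)), Mul(5, 64)), 2) = Pow(Add(Rational(46, 7), 320), 2) = Pow(Rational(2286, 7), 2) = Rational(5225796, 49)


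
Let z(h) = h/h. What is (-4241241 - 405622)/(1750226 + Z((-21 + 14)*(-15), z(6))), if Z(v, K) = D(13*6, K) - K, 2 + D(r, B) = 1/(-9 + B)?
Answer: -37174904/14001783 ≈ -2.6550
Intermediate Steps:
z(h) = 1
D(r, B) = -2 + 1/(-9 + B)
Z(v, K) = -K + (19 - 2*K)/(-9 + K) (Z(v, K) = (19 - 2*K)/(-9 + K) - K = -K + (19 - 2*K)/(-9 + K))
(-4241241 - 405622)/(1750226 + Z((-21 + 14)*(-15), z(6))) = (-4241241 - 405622)/(1750226 + (19 - 1*1² + 7*1)/(-9 + 1)) = -4646863/(1750226 + (19 - 1*1 + 7)/(-8)) = -4646863/(1750226 - (19 - 1 + 7)/8) = -4646863/(1750226 - ⅛*25) = -4646863/(1750226 - 25/8) = -4646863/14001783/8 = -4646863*8/14001783 = -37174904/14001783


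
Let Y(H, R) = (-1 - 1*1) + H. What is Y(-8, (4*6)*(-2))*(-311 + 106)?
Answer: 2050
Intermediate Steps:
Y(H, R) = -2 + H (Y(H, R) = (-1 - 1) + H = -2 + H)
Y(-8, (4*6)*(-2))*(-311 + 106) = (-2 - 8)*(-311 + 106) = -10*(-205) = 2050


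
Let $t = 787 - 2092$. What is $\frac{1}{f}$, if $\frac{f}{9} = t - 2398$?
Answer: $- \frac{1}{33327} \approx -3.0006 \cdot 10^{-5}$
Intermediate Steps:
$t = -1305$
$f = -33327$ ($f = 9 \left(-1305 - 2398\right) = 9 \left(-3703\right) = -33327$)
$\frac{1}{f} = \frac{1}{-33327} = - \frac{1}{33327}$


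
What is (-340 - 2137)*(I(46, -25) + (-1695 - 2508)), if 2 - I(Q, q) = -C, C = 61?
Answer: 10254780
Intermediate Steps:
I(Q, q) = 63 (I(Q, q) = 2 - (-1)*61 = 2 - 1*(-61) = 2 + 61 = 63)
(-340 - 2137)*(I(46, -25) + (-1695 - 2508)) = (-340 - 2137)*(63 + (-1695 - 2508)) = -2477*(63 - 4203) = -2477*(-4140) = 10254780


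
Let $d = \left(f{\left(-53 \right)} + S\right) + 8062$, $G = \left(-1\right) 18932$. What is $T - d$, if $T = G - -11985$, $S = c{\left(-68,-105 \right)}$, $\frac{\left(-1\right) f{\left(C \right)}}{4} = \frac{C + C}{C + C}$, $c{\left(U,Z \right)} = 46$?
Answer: $-15051$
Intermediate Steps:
$f{\left(C \right)} = -4$ ($f{\left(C \right)} = - 4 \frac{C + C}{C + C} = - 4 \frac{2 C}{2 C} = - 4 \cdot 2 C \frac{1}{2 C} = \left(-4\right) 1 = -4$)
$S = 46$
$G = -18932$
$T = -6947$ ($T = -18932 - -11985 = -18932 + 11985 = -6947$)
$d = 8104$ ($d = \left(-4 + 46\right) + 8062 = 42 + 8062 = 8104$)
$T - d = -6947 - 8104 = -15051$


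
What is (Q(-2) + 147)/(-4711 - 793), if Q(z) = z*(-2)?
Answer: -151/5504 ≈ -0.027435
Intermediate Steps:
Q(z) = -2*z
(Q(-2) + 147)/(-4711 - 793) = (-2*(-2) + 147)/(-4711 - 793) = (4 + 147)/(-5504) = 151*(-1/5504) = -151/5504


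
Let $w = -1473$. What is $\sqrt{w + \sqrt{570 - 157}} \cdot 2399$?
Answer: $2399 \sqrt{-1473 + \sqrt{413}} \approx 91436.0 i$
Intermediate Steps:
$\sqrt{w + \sqrt{570 - 157}} \cdot 2399 = \sqrt{-1473 + \sqrt{570 - 157}} \cdot 2399 = \sqrt{-1473 + \sqrt{413}} \cdot 2399 = 2399 \sqrt{-1473 + \sqrt{413}}$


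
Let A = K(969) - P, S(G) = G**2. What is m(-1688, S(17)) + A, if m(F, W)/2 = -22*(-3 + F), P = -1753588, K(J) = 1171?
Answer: 1829163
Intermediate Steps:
A = 1754759 (A = 1171 - 1*(-1753588) = 1171 + 1753588 = 1754759)
m(F, W) = 132 - 44*F (m(F, W) = 2*(-22*(-3 + F)) = 2*(66 - 22*F) = 132 - 44*F)
m(-1688, S(17)) + A = (132 - 44*(-1688)) + 1754759 = (132 + 74272) + 1754759 = 74404 + 1754759 = 1829163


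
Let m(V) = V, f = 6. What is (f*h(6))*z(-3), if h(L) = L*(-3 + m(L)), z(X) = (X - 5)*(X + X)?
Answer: 5184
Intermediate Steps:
z(X) = 2*X*(-5 + X) (z(X) = (-5 + X)*(2*X) = 2*X*(-5 + X))
h(L) = L*(-3 + L)
(f*h(6))*z(-3) = (6*(6*(-3 + 6)))*(2*(-3)*(-5 - 3)) = (6*(6*3))*(2*(-3)*(-8)) = (6*18)*48 = 108*48 = 5184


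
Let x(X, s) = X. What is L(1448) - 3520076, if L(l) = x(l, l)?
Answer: -3518628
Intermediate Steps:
L(l) = l
L(1448) - 3520076 = 1448 - 3520076 = -3518628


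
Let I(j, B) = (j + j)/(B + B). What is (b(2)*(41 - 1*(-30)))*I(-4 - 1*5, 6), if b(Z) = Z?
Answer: -213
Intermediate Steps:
I(j, B) = j/B (I(j, B) = (2*j)/((2*B)) = (2*j)*(1/(2*B)) = j/B)
(b(2)*(41 - 1*(-30)))*I(-4 - 1*5, 6) = (2*(41 - 1*(-30)))*((-4 - 1*5)/6) = (2*(41 + 30))*((-4 - 5)*(⅙)) = (2*71)*(-9*⅙) = 142*(-3/2) = -213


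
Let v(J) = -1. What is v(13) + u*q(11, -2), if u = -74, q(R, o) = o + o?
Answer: 295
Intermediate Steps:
q(R, o) = 2*o
v(13) + u*q(11, -2) = -1 - 148*(-2) = -1 - 74*(-4) = -1 + 296 = 295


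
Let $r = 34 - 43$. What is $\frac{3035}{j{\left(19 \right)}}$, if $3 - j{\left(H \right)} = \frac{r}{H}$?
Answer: $\frac{57665}{66} \approx 873.71$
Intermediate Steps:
$r = -9$ ($r = 34 - 43 = -9$)
$j{\left(H \right)} = 3 + \frac{9}{H}$ ($j{\left(H \right)} = 3 - - \frac{9}{H} = 3 + \frac{9}{H}$)
$\frac{3035}{j{\left(19 \right)}} = \frac{3035}{3 + \frac{9}{19}} = \frac{3035}{\frac{66}{19}} = 3035 \cdot \frac{19}{66} = \frac{57665}{66}$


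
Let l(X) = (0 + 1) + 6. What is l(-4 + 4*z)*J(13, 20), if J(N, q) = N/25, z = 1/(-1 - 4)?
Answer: 91/25 ≈ 3.6400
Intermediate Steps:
z = -⅕ (z = 1/(-5) = -⅕ ≈ -0.20000)
J(N, q) = N/25 (J(N, q) = N*(1/25) = N/25)
l(X) = 7 (l(X) = 1 + 6 = 7)
l(-4 + 4*z)*J(13, 20) = 7*((1/25)*13) = 7*(13/25) = 91/25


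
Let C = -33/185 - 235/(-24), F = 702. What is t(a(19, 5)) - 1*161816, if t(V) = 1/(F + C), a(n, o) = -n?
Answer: -511267841968/3159563 ≈ -1.6182e+5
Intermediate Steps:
C = 42683/4440 (C = -33*1/185 - 235*(-1/24) = -33/185 + 235/24 = 42683/4440 ≈ 9.6133)
t(V) = 4440/3159563 (t(V) = 1/(702 + 42683/4440) = 1/(3159563/4440) = 4440/3159563)
t(a(19, 5)) - 1*161816 = 4440/3159563 - 1*161816 = 4440/3159563 - 161816 = -511267841968/3159563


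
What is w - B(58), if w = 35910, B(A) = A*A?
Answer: 32546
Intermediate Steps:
B(A) = A²
w - B(58) = 35910 - 1*58² = 35910 - 1*3364 = 35910 - 3364 = 32546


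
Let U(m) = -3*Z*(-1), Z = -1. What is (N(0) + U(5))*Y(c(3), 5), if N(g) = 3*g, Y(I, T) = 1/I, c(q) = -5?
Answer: ⅗ ≈ 0.60000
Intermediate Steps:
U(m) = -3 (U(m) = -3*(-1)*(-1) = 3*(-1) = -3)
(N(0) + U(5))*Y(c(3), 5) = (3*0 - 3)/(-5) = (0 - 3)*(-⅕) = -3*(-⅕) = ⅗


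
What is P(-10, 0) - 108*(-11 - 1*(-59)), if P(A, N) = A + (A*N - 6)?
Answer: -5200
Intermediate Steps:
P(A, N) = -6 + A + A*N (P(A, N) = A + (-6 + A*N) = -6 + A + A*N)
P(-10, 0) - 108*(-11 - 1*(-59)) = (-6 - 10 - 10*0) - 108*(-11 - 1*(-59)) = (-6 - 10 + 0) - 108*(-11 + 59) = -16 - 108*48 = -16 - 5184 = -5200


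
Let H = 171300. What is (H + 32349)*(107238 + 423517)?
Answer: 108087724995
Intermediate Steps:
(H + 32349)*(107238 + 423517) = (171300 + 32349)*(107238 + 423517) = 203649*530755 = 108087724995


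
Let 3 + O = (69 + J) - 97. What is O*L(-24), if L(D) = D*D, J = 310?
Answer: 160704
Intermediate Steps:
L(D) = D²
O = 279 (O = -3 + ((69 + 310) - 97) = -3 + (379 - 97) = -3 + 282 = 279)
O*L(-24) = 279*(-24)² = 279*576 = 160704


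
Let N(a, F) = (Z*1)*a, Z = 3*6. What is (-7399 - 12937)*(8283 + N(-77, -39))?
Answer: -140257392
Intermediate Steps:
Z = 18
N(a, F) = 18*a (N(a, F) = (18*1)*a = 18*a)
(-7399 - 12937)*(8283 + N(-77, -39)) = (-7399 - 12937)*(8283 + 18*(-77)) = -20336*(8283 - 1386) = -20336*6897 = -140257392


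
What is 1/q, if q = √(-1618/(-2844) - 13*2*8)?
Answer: -3*I*√46604786/294967 ≈ -0.069432*I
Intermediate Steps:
q = I*√46604786/474 (q = √(-1618*(-1/2844) - 26*8) = √(809/1422 - 208) = √(-294967/1422) = I*√46604786/474 ≈ 14.402*I)
1/q = 1/(I*√46604786/474) = -3*I*√46604786/294967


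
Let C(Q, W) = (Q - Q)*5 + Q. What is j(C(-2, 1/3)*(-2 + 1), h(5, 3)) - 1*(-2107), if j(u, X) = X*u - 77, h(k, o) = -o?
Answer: 2024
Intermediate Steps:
C(Q, W) = Q (C(Q, W) = 0*5 + Q = 0 + Q = Q)
j(u, X) = -77 + X*u
j(C(-2, 1/3)*(-2 + 1), h(5, 3)) - 1*(-2107) = (-77 + (-1*3)*(-2*(-2 + 1))) - 1*(-2107) = (-77 - (-6)*(-1)) + 2107 = (-77 - 3*2) + 2107 = (-77 - 6) + 2107 = -83 + 2107 = 2024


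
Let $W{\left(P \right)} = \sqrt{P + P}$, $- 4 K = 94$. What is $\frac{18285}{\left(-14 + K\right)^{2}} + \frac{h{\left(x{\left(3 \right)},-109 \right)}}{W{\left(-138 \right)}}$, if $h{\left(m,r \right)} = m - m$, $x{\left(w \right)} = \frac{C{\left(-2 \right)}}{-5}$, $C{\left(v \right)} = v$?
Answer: $\frac{4876}{375} \approx 13.003$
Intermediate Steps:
$K = - \frac{47}{2}$ ($K = \left(- \frac{1}{4}\right) 94 = - \frac{47}{2} \approx -23.5$)
$x{\left(w \right)} = \frac{2}{5}$ ($x{\left(w \right)} = - \frac{2}{-5} = \left(-2\right) \left(- \frac{1}{5}\right) = \frac{2}{5}$)
$W{\left(P \right)} = \sqrt{2} \sqrt{P}$ ($W{\left(P \right)} = \sqrt{2 P} = \sqrt{2} \sqrt{P}$)
$h{\left(m,r \right)} = 0$
$\frac{18285}{\left(-14 + K\right)^{2}} + \frac{h{\left(x{\left(3 \right)},-109 \right)}}{W{\left(-138 \right)}} = \frac{18285}{\left(-14 - \frac{47}{2}\right)^{2}} + \frac{0}{\sqrt{2} \sqrt{-138}} = \frac{18285}{\left(- \frac{75}{2}\right)^{2}} + \frac{0}{\sqrt{2} i \sqrt{138}} = \frac{18285}{\frac{5625}{4}} + \frac{0}{2 i \sqrt{69}} = 18285 \cdot \frac{4}{5625} + 0 \left(- \frac{i \sqrt{69}}{138}\right) = \frac{4876}{375} + 0 = \frac{4876}{375}$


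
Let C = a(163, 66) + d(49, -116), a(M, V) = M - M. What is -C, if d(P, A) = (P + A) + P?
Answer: 18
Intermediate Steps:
d(P, A) = A + 2*P (d(P, A) = (A + P) + P = A + 2*P)
a(M, V) = 0
C = -18 (C = 0 + (-116 + 2*49) = 0 + (-116 + 98) = 0 - 18 = -18)
-C = -1*(-18) = 18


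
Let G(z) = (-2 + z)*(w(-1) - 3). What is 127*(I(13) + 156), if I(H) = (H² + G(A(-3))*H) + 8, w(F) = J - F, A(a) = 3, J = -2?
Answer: 35687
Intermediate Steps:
w(F) = -2 - F
G(z) = 8 - 4*z (G(z) = (-2 + z)*((-2 - 1*(-1)) - 3) = (-2 + z)*((-2 + 1) - 3) = (-2 + z)*(-1 - 3) = (-2 + z)*(-4) = 8 - 4*z)
I(H) = 8 + H² - 4*H (I(H) = (H² + (8 - 4*3)*H) + 8 = (H² + (8 - 12)*H) + 8 = (H² - 4*H) + 8 = 8 + H² - 4*H)
127*(I(13) + 156) = 127*((8 + 13² - 4*13) + 156) = 127*((8 + 169 - 52) + 156) = 127*(125 + 156) = 127*281 = 35687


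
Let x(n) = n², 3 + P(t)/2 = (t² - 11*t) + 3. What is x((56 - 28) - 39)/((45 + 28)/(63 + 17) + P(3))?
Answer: -9680/3767 ≈ -2.5697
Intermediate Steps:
P(t) = -22*t + 2*t² (P(t) = -6 + 2*((t² - 11*t) + 3) = -6 + 2*(3 + t² - 11*t) = -6 + (6 - 22*t + 2*t²) = -22*t + 2*t²)
x((56 - 28) - 39)/((45 + 28)/(63 + 17) + P(3)) = ((56 - 28) - 39)²/((45 + 28)/(63 + 17) + 2*3*(-11 + 3)) = (28 - 39)²/(73/80 + 2*3*(-8)) = (-11)²/(73*(1/80) - 48) = 121/(73/80 - 48) = 121/(-3767/80) = 121*(-80/3767) = -9680/3767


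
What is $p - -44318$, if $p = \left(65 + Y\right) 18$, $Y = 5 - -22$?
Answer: $45974$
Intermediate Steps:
$Y = 27$ ($Y = 5 + 22 = 27$)
$p = 1656$ ($p = \left(65 + 27\right) 18 = 92 \cdot 18 = 1656$)
$p - -44318 = 1656 - -44318 = 1656 + 44318 = 45974$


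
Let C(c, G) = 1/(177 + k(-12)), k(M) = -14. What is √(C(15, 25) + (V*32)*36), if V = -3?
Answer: I*√91822301/163 ≈ 58.788*I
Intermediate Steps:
C(c, G) = 1/163 (C(c, G) = 1/(177 - 14) = 1/163)
√(C(15, 25) + (V*32)*36) = √(1/163 - 3*32*36) = √(1/163 - 96*36) = √(1/163 - 3456) = √(-563327/163) = I*√91822301/163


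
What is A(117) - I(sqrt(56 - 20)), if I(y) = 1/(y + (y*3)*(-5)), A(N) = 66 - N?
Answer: -4283/84 ≈ -50.988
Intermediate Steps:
I(y) = -1/(14*y) (I(y) = 1/(y + (3*y)*(-5)) = 1/(y - 15*y) = 1/(-14*y) = -1/(14*y))
A(117) - I(sqrt(56 - 20)) = (66 - 1*117) - (-1)/(14*(sqrt(56 - 20))) = (66 - 117) - (-1)/(14*(sqrt(36))) = -51 - (-1)/(14*6) = -51 - 1*(-1/84) = -51 + 1/84 = -4283/84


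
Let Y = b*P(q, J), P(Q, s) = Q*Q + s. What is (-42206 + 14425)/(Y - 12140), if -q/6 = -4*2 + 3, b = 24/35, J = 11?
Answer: 972335/403036 ≈ 2.4125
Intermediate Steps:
b = 24/35 (b = 24*(1/35) = 24/35 ≈ 0.68571)
q = 30 (q = -6*(-4*2 + 3) = -6*(-8 + 3) = -6*(-5) = 30)
P(Q, s) = s + Q**2 (P(Q, s) = Q**2 + s = s + Q**2)
Y = 21864/35 (Y = 24*(11 + 30**2)/35 = 24*(11 + 900)/35 = (24/35)*911 = 21864/35 ≈ 624.69)
(-42206 + 14425)/(Y - 12140) = (-42206 + 14425)/(21864/35 - 12140) = -27781/(-403036/35) = -27781*(-35/403036) = 972335/403036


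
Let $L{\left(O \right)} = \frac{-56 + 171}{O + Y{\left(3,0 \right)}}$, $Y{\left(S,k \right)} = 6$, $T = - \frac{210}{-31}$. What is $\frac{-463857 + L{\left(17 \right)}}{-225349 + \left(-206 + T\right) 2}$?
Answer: $\frac{14379412}{6998171} \approx 2.0547$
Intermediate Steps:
$T = \frac{210}{31}$ ($T = \left(-210\right) \left(- \frac{1}{31}\right) = \frac{210}{31} \approx 6.7742$)
$L{\left(O \right)} = \frac{115}{6 + O}$ ($L{\left(O \right)} = \frac{-56 + 171}{O + 6} = \frac{115}{6 + O}$)
$\frac{-463857 + L{\left(17 \right)}}{-225349 + \left(-206 + T\right) 2} = \frac{-463857 + \frac{115}{6 + 17}}{-225349 + \left(-206 + \frac{210}{31}\right) 2} = \frac{-463857 + \frac{115}{23}}{-225349 - \frac{12352}{31}} = \frac{-463857 + 115 \cdot \frac{1}{23}}{-225349 - \frac{12352}{31}} = \frac{-463857 + 5}{- \frac{6998171}{31}} = \left(-463852\right) \left(- \frac{31}{6998171}\right) = \frac{14379412}{6998171}$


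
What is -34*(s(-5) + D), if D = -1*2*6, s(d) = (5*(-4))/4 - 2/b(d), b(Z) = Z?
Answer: 2822/5 ≈ 564.40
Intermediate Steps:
s(d) = -5 - 2/d (s(d) = (5*(-4))/4 - 2/d = -20*¼ - 2/d = -5 - 2/d)
D = -12 (D = -2*6 = -12)
-34*(s(-5) + D) = -34*((-5 - 2/(-5)) - 12) = -34*((-5 - 2*(-⅕)) - 12) = -34*((-5 + ⅖) - 12) = -34*(-23/5 - 12) = -34*(-83/5) = 2822/5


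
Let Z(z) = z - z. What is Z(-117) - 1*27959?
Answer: -27959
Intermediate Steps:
Z(z) = 0
Z(-117) - 1*27959 = 0 - 1*27959 = 0 - 27959 = -27959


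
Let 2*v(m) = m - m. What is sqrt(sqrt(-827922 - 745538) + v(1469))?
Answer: 393365**(1/4)*(1 + I) ≈ 25.044 + 25.044*I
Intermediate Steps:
v(m) = 0 (v(m) = (m - m)/2 = (1/2)*0 = 0)
sqrt(sqrt(-827922 - 745538) + v(1469)) = sqrt(sqrt(-827922 - 745538) + 0) = sqrt(sqrt(-1573460) + 0) = sqrt(2*I*sqrt(393365) + 0) = sqrt(2*I*sqrt(393365)) = sqrt(2)*393365**(1/4)*sqrt(I)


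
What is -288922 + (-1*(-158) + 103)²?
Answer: -220801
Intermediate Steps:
-288922 + (-1*(-158) + 103)² = -288922 + (158 + 103)² = -288922 + 261² = -288922 + 68121 = -220801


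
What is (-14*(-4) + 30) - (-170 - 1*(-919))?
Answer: -663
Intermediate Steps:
(-14*(-4) + 30) - (-170 - 1*(-919)) = (56 + 30) - (-170 + 919) = 86 - 1*749 = 86 - 749 = -663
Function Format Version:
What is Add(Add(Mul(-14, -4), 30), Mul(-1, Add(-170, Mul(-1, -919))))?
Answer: -663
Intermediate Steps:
Add(Add(Mul(-14, -4), 30), Mul(-1, Add(-170, Mul(-1, -919)))) = Add(Add(56, 30), Mul(-1, Add(-170, 919))) = Add(86, Mul(-1, 749)) = Add(86, -749) = -663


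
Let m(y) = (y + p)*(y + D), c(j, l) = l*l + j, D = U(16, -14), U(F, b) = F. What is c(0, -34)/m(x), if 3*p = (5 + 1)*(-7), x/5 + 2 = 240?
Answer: 289/354564 ≈ 0.00081509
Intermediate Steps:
D = 16
x = 1190 (x = -10 + 5*240 = -10 + 1200 = 1190)
c(j, l) = j + l**2 (c(j, l) = l**2 + j = j + l**2)
p = -14 (p = ((5 + 1)*(-7))/3 = (6*(-7))/3 = (1/3)*(-42) = -14)
m(y) = (-14 + y)*(16 + y) (m(y) = (y - 14)*(y + 16) = (-14 + y)*(16 + y))
c(0, -34)/m(x) = (0 + (-34)**2)/(-224 + 1190**2 + 2*1190) = (0 + 1156)/(-224 + 1416100 + 2380) = 1156/1418256 = 1156*(1/1418256) = 289/354564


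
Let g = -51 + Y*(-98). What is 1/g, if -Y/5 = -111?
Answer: -1/54441 ≈ -1.8369e-5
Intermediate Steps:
Y = 555 (Y = -5*(-111) = 555)
g = -54441 (g = -51 + 555*(-98) = -51 - 54390 = -54441)
1/g = 1/(-54441) = -1/54441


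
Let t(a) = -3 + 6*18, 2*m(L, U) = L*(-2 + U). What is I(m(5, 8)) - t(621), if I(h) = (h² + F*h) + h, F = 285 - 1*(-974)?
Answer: 19020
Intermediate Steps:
F = 1259 (F = 285 + 974 = 1259)
m(L, U) = L*(-2 + U)/2 (m(L, U) = (L*(-2 + U))/2 = L*(-2 + U)/2)
I(h) = h² + 1260*h (I(h) = (h² + 1259*h) + h = h² + 1260*h)
t(a) = 105 (t(a) = -3 + 108 = 105)
I(m(5, 8)) - t(621) = ((½)*5*(-2 + 8))*(1260 + (½)*5*(-2 + 8)) - 1*105 = ((½)*5*6)*(1260 + (½)*5*6) - 105 = 15*(1260 + 15) - 105 = 15*1275 - 105 = 19125 - 105 = 19020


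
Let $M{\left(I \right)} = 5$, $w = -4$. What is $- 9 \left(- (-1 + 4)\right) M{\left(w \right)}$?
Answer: $135$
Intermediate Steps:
$- 9 \left(- (-1 + 4)\right) M{\left(w \right)} = - 9 \left(- (-1 + 4)\right) 5 = - 9 \left(\left(-1\right) 3\right) 5 = \left(-9\right) \left(-3\right) 5 = 27 \cdot 5 = 135$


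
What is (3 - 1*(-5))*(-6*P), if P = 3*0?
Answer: 0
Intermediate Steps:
P = 0
(3 - 1*(-5))*(-6*P) = (3 - 1*(-5))*(-6*0) = (3 + 5)*0 = 8*0 = 0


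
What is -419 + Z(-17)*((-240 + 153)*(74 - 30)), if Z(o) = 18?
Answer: -69323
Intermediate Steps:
-419 + Z(-17)*((-240 + 153)*(74 - 30)) = -419 + 18*((-240 + 153)*(74 - 30)) = -419 + 18*(-87*44) = -419 + 18*(-3828) = -419 - 68904 = -69323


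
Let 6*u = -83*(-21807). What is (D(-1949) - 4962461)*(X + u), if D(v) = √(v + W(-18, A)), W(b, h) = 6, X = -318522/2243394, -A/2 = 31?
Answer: -1119448109155561339/747798 + 225583255799*I*√1943/747798 ≈ -1.497e+12 + 1.3297e+7*I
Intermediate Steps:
A = -62 (A = -2*31 = -62)
X = -53087/373899 (X = -318522*1/2243394 = -53087/373899 ≈ -0.14198)
D(v) = √(6 + v) (D(v) = √(v + 6) = √(6 + v))
u = 603327/2 (u = (-83*(-21807))/6 = (⅙)*1809981 = 603327/2 ≈ 3.0166e+5)
(D(-1949) - 4962461)*(X + u) = (√(6 - 1949) - 4962461)*(-53087/373899 + 603327/2) = (√(-1943) - 4962461)*(225583255799/747798) = (I*√1943 - 4962461)*(225583255799/747798) = (-4962461 + I*√1943)*(225583255799/747798) = -1119448109155561339/747798 + 225583255799*I*√1943/747798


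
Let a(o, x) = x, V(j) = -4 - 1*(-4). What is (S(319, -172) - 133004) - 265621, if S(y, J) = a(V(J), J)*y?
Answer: -453493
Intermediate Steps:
V(j) = 0 (V(j) = -4 + 4 = 0)
S(y, J) = J*y
(S(319, -172) - 133004) - 265621 = (-172*319 - 133004) - 265621 = (-54868 - 133004) - 265621 = -187872 - 265621 = -453493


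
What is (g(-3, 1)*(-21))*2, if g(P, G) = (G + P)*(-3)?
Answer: -252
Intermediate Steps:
g(P, G) = -3*G - 3*P
(g(-3, 1)*(-21))*2 = ((-3*1 - 3*(-3))*(-21))*2 = ((-3 + 9)*(-21))*2 = (6*(-21))*2 = -126*2 = -252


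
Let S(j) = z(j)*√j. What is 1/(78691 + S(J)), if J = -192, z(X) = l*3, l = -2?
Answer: 78691/6192280393 + 48*I*√3/6192280393 ≈ 1.2708e-5 + 1.3426e-8*I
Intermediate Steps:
z(X) = -6 (z(X) = -2*3 = -6)
S(j) = -6*√j
1/(78691 + S(J)) = 1/(78691 - 48*I*√3)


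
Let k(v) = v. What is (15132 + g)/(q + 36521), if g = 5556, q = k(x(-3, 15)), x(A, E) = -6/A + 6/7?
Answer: 144816/255667 ≈ 0.56642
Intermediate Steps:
x(A, E) = 6/7 - 6/A (x(A, E) = -6/A + 6*(⅐) = -6/A + 6/7 = 6/7 - 6/A)
q = 20/7 (q = 6/7 - 6/(-3) = 6/7 - 6*(-⅓) = 6/7 + 2 = 20/7 ≈ 2.8571)
(15132 + g)/(q + 36521) = (15132 + 5556)/(20/7 + 36521) = 20688/(255667/7) = 20688*(7/255667) = 144816/255667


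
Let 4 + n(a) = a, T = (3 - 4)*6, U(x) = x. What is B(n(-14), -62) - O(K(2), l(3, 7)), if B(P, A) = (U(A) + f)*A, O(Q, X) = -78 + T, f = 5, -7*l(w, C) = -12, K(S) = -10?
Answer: 3618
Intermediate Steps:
T = -6 (T = -1*6 = -6)
l(w, C) = 12/7 (l(w, C) = -⅐*(-12) = 12/7)
n(a) = -4 + a
O(Q, X) = -84 (O(Q, X) = -78 - 6 = -84)
B(P, A) = A*(5 + A) (B(P, A) = (A + 5)*A = (5 + A)*A = A*(5 + A))
B(n(-14), -62) - O(K(2), l(3, 7)) = -62*(5 - 62) - 1*(-84) = -62*(-57) + 84 = 3534 + 84 = 3618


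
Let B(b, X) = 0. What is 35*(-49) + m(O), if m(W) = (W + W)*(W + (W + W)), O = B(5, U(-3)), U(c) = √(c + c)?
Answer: -1715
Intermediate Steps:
U(c) = √2*√c (U(c) = √(2*c) = √2*√c)
O = 0
m(W) = 6*W² (m(W) = (2*W)*(W + 2*W) = (2*W)*(3*W) = 6*W²)
35*(-49) + m(O) = 35*(-49) + 6*0² = -1715 + 6*0 = -1715 + 0 = -1715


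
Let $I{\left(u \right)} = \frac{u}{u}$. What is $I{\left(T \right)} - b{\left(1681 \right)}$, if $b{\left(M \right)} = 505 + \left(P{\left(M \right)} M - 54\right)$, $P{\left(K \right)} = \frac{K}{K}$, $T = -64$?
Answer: $-2131$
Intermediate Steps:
$P{\left(K \right)} = 1$
$b{\left(M \right)} = 451 + M$ ($b{\left(M \right)} = 505 + \left(1 M - 54\right) = 505 + \left(M - 54\right) = 505 + \left(-54 + M\right) = 451 + M$)
$I{\left(u \right)} = 1$
$I{\left(T \right)} - b{\left(1681 \right)} = 1 - \left(451 + 1681\right) = 1 - 2132 = -2131$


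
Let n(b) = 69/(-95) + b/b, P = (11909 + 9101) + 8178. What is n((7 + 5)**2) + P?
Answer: 2772886/95 ≈ 29188.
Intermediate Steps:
P = 29188 (P = 21010 + 8178 = 29188)
n(b) = 26/95 (n(b) = 69*(-1/95) + 1 = -69/95 + 1 = 26/95)
n((7 + 5)**2) + P = 26/95 + 29188 = 2772886/95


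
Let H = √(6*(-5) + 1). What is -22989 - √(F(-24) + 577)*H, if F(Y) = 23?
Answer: -22989 - 10*I*√174 ≈ -22989.0 - 131.91*I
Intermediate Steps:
H = I*√29 (H = √(-30 + 1) = √(-29) = I*√29 ≈ 5.3852*I)
-22989 - √(F(-24) + 577)*H = -22989 - √(23 + 577)*I*√29 = -22989 - √600*I*√29 = -22989 - 10*√6*I*√29 = -22989 - 10*I*√174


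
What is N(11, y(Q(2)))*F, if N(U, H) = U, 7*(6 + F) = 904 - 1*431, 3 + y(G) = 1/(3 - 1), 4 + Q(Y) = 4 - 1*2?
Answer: 4741/7 ≈ 677.29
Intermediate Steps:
Q(Y) = -2 (Q(Y) = -4 + (4 - 1*2) = -4 + (4 - 2) = -4 + 2 = -2)
y(G) = -5/2 (y(G) = -3 + 1/(3 - 1) = -3 + 1/2 = -3 + ½ = -5/2)
F = 431/7 (F = -6 + (904 - 1*431)/7 = -6 + (904 - 431)/7 = -6 + (⅐)*473 = -6 + 473/7 = 431/7 ≈ 61.571)
N(11, y(Q(2)))*F = 11*(431/7) = 4741/7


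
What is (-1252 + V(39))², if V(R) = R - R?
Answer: 1567504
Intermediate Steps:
V(R) = 0
(-1252 + V(39))² = (-1252 + 0)² = (-1252)² = 1567504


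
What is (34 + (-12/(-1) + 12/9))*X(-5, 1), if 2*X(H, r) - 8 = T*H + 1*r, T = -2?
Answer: 1349/3 ≈ 449.67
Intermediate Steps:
X(H, r) = 4 + r/2 - H (X(H, r) = 4 + (-2*H + 1*r)/2 = 4 + (-2*H + r)/2 = 4 + (r - 2*H)/2 = 4 + (r/2 - H) = 4 + r/2 - H)
(34 + (-12/(-1) + 12/9))*X(-5, 1) = (34 + (-12/(-1) + 12/9))*(4 + (½)*1 - 1*(-5)) = (34 + (-12*(-1) + 12*(⅑)))*(4 + ½ + 5) = (34 + (12 + 4/3))*(19/2) = (34 + 40/3)*(19/2) = (142/3)*(19/2) = 1349/3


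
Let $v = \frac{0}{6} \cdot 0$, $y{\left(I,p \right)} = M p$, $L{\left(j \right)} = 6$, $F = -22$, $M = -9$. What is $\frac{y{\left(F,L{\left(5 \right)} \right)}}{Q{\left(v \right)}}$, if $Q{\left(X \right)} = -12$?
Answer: $\frac{9}{2} \approx 4.5$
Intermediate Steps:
$y{\left(I,p \right)} = - 9 p$
$v = 0$ ($v = 0 \cdot \frac{1}{6} \cdot 0 = 0 \cdot 0 = 0$)
$\frac{y{\left(F,L{\left(5 \right)} \right)}}{Q{\left(v \right)}} = \frac{\left(-9\right) 6}{-12} = \left(-54\right) \left(- \frac{1}{12}\right) = \frac{9}{2}$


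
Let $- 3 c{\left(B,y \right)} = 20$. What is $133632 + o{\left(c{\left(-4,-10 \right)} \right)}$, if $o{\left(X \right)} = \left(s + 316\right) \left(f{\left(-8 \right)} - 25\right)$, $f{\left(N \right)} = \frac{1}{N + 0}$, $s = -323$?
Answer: $\frac{1070463}{8} \approx 1.3381 \cdot 10^{5}$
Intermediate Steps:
$f{\left(N \right)} = \frac{1}{N}$
$c{\left(B,y \right)} = - \frac{20}{3}$ ($c{\left(B,y \right)} = \left(- \frac{1}{3}\right) 20 = - \frac{20}{3}$)
$o{\left(X \right)} = \frac{1407}{8}$ ($o{\left(X \right)} = \left(-323 + 316\right) \left(\frac{1}{-8} - 25\right) = - 7 \left(- \frac{1}{8} - 25\right) = \left(-7\right) \left(- \frac{201}{8}\right) = \frac{1407}{8}$)
$133632 + o{\left(c{\left(-4,-10 \right)} \right)} = 133632 + \frac{1407}{8} = \frac{1070463}{8}$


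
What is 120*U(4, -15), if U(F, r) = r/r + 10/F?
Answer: 420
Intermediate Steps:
U(F, r) = 1 + 10/F
120*U(4, -15) = 120*((10 + 4)/4) = 120*((¼)*14) = 120*(7/2) = 420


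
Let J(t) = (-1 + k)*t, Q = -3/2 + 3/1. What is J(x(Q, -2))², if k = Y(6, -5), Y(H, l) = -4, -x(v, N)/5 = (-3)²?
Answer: 50625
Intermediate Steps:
Q = 3/2 (Q = -3*½ + 3*1 = -3/2 + 3 = 3/2 ≈ 1.5000)
x(v, N) = -45 (x(v, N) = -5*(-3)² = -5*9 = -45)
k = -4
J(t) = -5*t (J(t) = (-1 - 4)*t = -5*t)
J(x(Q, -2))² = (-5*(-45))² = 225² = 50625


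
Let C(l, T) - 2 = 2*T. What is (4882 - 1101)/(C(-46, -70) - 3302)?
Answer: -3781/3440 ≈ -1.0991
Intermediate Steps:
C(l, T) = 2 + 2*T
(4882 - 1101)/(C(-46, -70) - 3302) = (4882 - 1101)/((2 + 2*(-70)) - 3302) = 3781/((2 - 140) - 3302) = 3781/(-138 - 3302) = 3781/(-3440) = 3781*(-1/3440) = -3781/3440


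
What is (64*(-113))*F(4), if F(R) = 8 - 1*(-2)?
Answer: -72320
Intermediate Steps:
F(R) = 10 (F(R) = 8 + 2 = 10)
(64*(-113))*F(4) = (64*(-113))*10 = -7232*10 = -72320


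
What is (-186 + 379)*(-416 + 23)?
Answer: -75849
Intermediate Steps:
(-186 + 379)*(-416 + 23) = 193*(-393) = -75849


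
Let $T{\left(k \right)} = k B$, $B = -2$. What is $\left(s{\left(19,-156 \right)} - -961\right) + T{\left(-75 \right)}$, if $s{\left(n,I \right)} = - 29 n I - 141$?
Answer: $86926$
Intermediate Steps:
$T{\left(k \right)} = - 2 k$ ($T{\left(k \right)} = k \left(-2\right) = - 2 k$)
$s{\left(n,I \right)} = -141 - 29 I n$ ($s{\left(n,I \right)} = - 29 I n - 141 = -141 - 29 I n$)
$\left(s{\left(19,-156 \right)} - -961\right) + T{\left(-75 \right)} = \left(\left(-141 - \left(-4524\right) 19\right) - -961\right) - -150 = \left(\left(-141 + 85956\right) + 961\right) + 150 = \left(85815 + 961\right) + 150 = 86776 + 150 = 86926$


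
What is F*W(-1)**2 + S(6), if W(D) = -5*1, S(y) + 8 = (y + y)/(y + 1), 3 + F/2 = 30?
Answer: 9406/7 ≈ 1343.7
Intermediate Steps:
F = 54 (F = -6 + 2*30 = -6 + 60 = 54)
S(y) = -8 + 2*y/(1 + y) (S(y) = -8 + (y + y)/(y + 1) = -8 + (2*y)/(1 + y) = -8 + 2*y/(1 + y))
W(D) = -5
F*W(-1)**2 + S(6) = 54*(-5)**2 + 2*(-4 - 3*6)/(1 + 6) = 54*25 + 2*(-4 - 18)/7 = 1350 + 2*(1/7)*(-22) = 1350 - 44/7 = 9406/7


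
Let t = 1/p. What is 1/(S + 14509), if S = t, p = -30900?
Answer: 30900/448328099 ≈ 6.8923e-5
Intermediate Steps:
t = -1/30900 (t = 1/(-30900) = -1/30900 ≈ -3.2362e-5)
S = -1/30900 ≈ -3.2362e-5
1/(S + 14509) = 1/(-1/30900 + 14509) = 1/(448328099/30900) = 30900/448328099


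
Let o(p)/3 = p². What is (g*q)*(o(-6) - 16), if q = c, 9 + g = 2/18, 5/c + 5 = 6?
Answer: -36800/9 ≈ -4088.9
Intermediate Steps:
c = 5 (c = 5/(-5 + 6) = 5/1 = 5*1 = 5)
g = -80/9 (g = -9 + 2/18 = -9 + 2*(1/18) = -9 + ⅑ = -80/9 ≈ -8.8889)
q = 5
o(p) = 3*p²
(g*q)*(o(-6) - 16) = (-80/9*5)*(3*(-6)² - 16) = -400*(3*36 - 16)/9 = -400*(108 - 16)/9 = -400/9*92 = -36800/9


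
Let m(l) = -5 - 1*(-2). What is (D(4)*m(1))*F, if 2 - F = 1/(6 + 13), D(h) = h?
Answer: -444/19 ≈ -23.368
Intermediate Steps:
m(l) = -3 (m(l) = -5 + 2 = -3)
F = 37/19 (F = 2 - 1/(6 + 13) = 2 - 1/19 = 37/19 ≈ 1.9474)
(D(4)*m(1))*F = (4*(-3))*(37/19) = -12*37/19 = -444/19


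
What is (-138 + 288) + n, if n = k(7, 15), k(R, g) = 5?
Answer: 155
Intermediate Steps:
n = 5
(-138 + 288) + n = (-138 + 288) + 5 = 150 + 5 = 155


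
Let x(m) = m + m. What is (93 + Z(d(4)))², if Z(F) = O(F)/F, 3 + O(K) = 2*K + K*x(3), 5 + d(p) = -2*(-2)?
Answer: 10816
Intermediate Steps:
x(m) = 2*m
d(p) = -1 (d(p) = -5 - 2*(-2) = -5 + 4 = -1)
O(K) = -3 + 8*K (O(K) = -3 + (2*K + K*(2*3)) = -3 + (2*K + K*6) = -3 + (2*K + 6*K) = -3 + 8*K)
Z(F) = (-3 + 8*F)/F
(93 + Z(d(4)))² = (93 + (8 - 3/(-1)))² = (93 + (8 - 3*(-1)))² = (93 + (8 + 3))² = (93 + 11)² = 104² = 10816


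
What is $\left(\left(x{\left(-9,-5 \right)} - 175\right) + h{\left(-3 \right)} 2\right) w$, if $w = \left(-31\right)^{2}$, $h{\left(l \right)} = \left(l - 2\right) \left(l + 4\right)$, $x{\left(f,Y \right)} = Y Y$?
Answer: $-153760$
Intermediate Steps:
$x{\left(f,Y \right)} = Y^{2}$
$h{\left(l \right)} = \left(-2 + l\right) \left(4 + l\right)$
$w = 961$
$\left(\left(x{\left(-9,-5 \right)} - 175\right) + h{\left(-3 \right)} 2\right) w = \left(\left(\left(-5\right)^{2} - 175\right) + \left(-8 + \left(-3\right)^{2} + 2 \left(-3\right)\right) 2\right) 961 = \left(\left(25 - 175\right) + \left(-8 + 9 - 6\right) 2\right) 961 = \left(-150 - 10\right) 961 = \left(-160\right) 961 = -153760$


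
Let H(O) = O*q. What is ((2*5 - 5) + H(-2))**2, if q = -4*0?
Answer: 25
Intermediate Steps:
q = 0
H(O) = 0 (H(O) = O*0 = 0)
((2*5 - 5) + H(-2))**2 = ((2*5 - 5) + 0)**2 = ((10 - 5) + 0)**2 = (5 + 0)**2 = 5**2 = 25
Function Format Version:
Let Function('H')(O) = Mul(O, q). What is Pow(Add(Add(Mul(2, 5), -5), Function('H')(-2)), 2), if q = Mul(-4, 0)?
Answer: 25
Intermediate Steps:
q = 0
Function('H')(O) = 0 (Function('H')(O) = Mul(O, 0) = 0)
Pow(Add(Add(Mul(2, 5), -5), Function('H')(-2)), 2) = Pow(Add(Add(Mul(2, 5), -5), 0), 2) = Pow(Add(Add(10, -5), 0), 2) = Pow(Add(5, 0), 2) = Pow(5, 2) = 25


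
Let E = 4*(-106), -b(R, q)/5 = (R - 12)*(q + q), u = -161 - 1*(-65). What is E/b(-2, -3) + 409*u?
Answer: -4122614/105 ≈ -39263.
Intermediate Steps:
u = -96 (u = -161 + 65 = -96)
b(R, q) = -10*q*(-12 + R) (b(R, q) = -5*(R - 12)*(q + q) = -5*(-12 + R)*2*q = -10*q*(-12 + R))
E = -424
E/b(-2, -3) + 409*u = -424*(-1/(30*(12 - 1*(-2)))) + 409*(-96) = -424*(-1/(30*(12 + 2))) - 39264 = -424/(10*(-3)*14) - 39264 = -424/(-420) - 39264 = -424*(-1/420) - 39264 = 106/105 - 39264 = -4122614/105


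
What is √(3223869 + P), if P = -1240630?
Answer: √1983239 ≈ 1408.3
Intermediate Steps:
√(3223869 + P) = √(3223869 - 1240630) = √1983239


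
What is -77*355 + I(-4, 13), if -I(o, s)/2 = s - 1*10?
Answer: -27341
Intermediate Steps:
I(o, s) = 20 - 2*s (I(o, s) = -2*(s - 1*10) = -2*(s - 10) = -2*(-10 + s) = 20 - 2*s)
-77*355 + I(-4, 13) = -77*355 + (20 - 2*13) = -27335 + (20 - 26) = -27335 - 6 = -27341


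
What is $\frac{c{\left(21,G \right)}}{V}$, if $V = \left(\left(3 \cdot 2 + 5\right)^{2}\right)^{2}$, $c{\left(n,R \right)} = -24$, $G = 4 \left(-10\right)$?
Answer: $- \frac{24}{14641} \approx -0.0016392$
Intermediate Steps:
$G = -40$
$V = 14641$ ($V = \left(\left(6 + 5\right)^{2}\right)^{2} = \left(11^{2}\right)^{2} = 121^{2} = 14641$)
$\frac{c{\left(21,G \right)}}{V} = - \frac{24}{14641}$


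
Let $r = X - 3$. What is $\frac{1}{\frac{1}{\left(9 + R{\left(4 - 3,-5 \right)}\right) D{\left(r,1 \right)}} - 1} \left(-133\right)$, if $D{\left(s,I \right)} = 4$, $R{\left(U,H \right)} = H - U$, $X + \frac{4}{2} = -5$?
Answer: $\frac{1596}{11} \approx 145.09$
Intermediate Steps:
$X = -7$ ($X = -2 - 5 = -7$)
$r = -10$ ($r = -7 - 3 = -10$)
$\frac{1}{\frac{1}{\left(9 + R{\left(4 - 3,-5 \right)}\right) D{\left(r,1 \right)}} - 1} \left(-133\right) = \frac{1}{\frac{1}{\left(9 - 6\right) 4} - 1} \left(-133\right) = \frac{1}{\frac{1}{9 - 6} \cdot \frac{1}{4} - 1} \left(-133\right) = \frac{1}{\frac{1}{3} \cdot \frac{1}{4} - 1} \left(-133\right) = \frac{1}{\frac{1}{12} - 1} \left(-133\right) = \frac{1}{- \frac{11}{12}} \left(-133\right) = \left(- \frac{12}{11}\right) \left(-133\right) = \frac{1596}{11}$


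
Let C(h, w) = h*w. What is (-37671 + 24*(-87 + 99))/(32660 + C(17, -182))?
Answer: -37383/29566 ≈ -1.2644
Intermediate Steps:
(-37671 + 24*(-87 + 99))/(32660 + C(17, -182)) = (-37671 + 24*(-87 + 99))/(32660 + 17*(-182)) = (-37671 + 24*12)/(32660 - 3094) = (-37671 + 288)/29566 = -37383*1/29566 = -37383/29566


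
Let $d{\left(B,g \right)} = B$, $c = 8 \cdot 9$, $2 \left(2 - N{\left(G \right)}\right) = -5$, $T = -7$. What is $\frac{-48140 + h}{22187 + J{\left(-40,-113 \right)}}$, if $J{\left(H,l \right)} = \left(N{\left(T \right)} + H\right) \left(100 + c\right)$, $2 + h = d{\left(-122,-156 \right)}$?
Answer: $- \frac{48264}{16081} \approx -3.0013$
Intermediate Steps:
$N{\left(G \right)} = \frac{9}{2}$ ($N{\left(G \right)} = 2 - - \frac{5}{2} = 2 + \frac{5}{2} = \frac{9}{2}$)
$c = 72$
$h = -124$ ($h = -2 - 122 = -124$)
$J{\left(H,l \right)} = 774 + 172 H$ ($J{\left(H,l \right)} = \left(\frac{9}{2} + H\right) \left(100 + 72\right) = \left(\frac{9}{2} + H\right) 172 = 774 + 172 H$)
$\frac{-48140 + h}{22187 + J{\left(-40,-113 \right)}} = \frac{-48140 - 124}{22187 + \left(774 + 172 \left(-40\right)\right)} = - \frac{48264}{22187 + \left(774 - 6880\right)} = - \frac{48264}{22187 - 6106} = - \frac{48264}{16081}$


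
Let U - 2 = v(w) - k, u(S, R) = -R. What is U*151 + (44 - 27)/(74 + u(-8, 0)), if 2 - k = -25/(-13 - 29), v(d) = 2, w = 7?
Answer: 304670/777 ≈ 392.11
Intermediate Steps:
k = 59/42 (k = 2 - (-25)/(-13 - 29) = 2 - (-25)/(-42) = 2 - (-25)*(-1)/42 = 2 - 1*25/42 = 2 - 25/42 = 59/42 ≈ 1.4048)
U = 109/42 (U = 2 + (2 - 1*59/42) = 2 + (2 - 59/42) = 2 + 25/42 = 109/42 ≈ 2.5952)
U*151 + (44 - 27)/(74 + u(-8, 0)) = (109/42)*151 + (44 - 27)/(74 - 1*0) = 16459/42 + 17/(74 + 0) = 16459/42 + 17/74 = 304670/777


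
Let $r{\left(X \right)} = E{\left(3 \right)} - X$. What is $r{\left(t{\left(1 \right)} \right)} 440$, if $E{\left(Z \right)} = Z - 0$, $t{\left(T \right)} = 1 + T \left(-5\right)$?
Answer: $3080$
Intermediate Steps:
$t{\left(T \right)} = 1 - 5 T$
$E{\left(Z \right)} = Z$ ($E{\left(Z \right)} = Z + 0 = Z$)
$r{\left(X \right)} = 3 - X$
$r{\left(t{\left(1 \right)} \right)} 440 = \left(3 - \left(1 - 5\right)\right) 440 = \left(3 - -4\right) 440 = \left(3 + 4\right) 440 = 7 \cdot 440 = 3080$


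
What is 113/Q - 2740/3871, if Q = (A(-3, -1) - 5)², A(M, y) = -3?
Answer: 262063/247744 ≈ 1.0578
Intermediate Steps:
Q = 64 (Q = (-3 - 5)² = (-8)² = 64)
113/Q - 2740/3871 = 113/64 - 2740/3871 = 262063/247744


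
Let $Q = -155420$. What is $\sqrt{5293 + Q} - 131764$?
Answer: $-131764 + i \sqrt{150127} \approx -1.3176 \cdot 10^{5} + 387.46 i$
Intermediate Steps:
$\sqrt{5293 + Q} - 131764 = \sqrt{5293 - 155420} - 131764 = \sqrt{-150127} - 131764 = i \sqrt{150127} - 131764 = -131764 + i \sqrt{150127}$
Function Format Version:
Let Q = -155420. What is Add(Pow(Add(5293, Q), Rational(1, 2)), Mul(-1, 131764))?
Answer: Add(-131764, Mul(I, Pow(150127, Rational(1, 2)))) ≈ Add(-1.3176e+5, Mul(387.46, I))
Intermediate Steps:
Add(Pow(Add(5293, Q), Rational(1, 2)), Mul(-1, 131764)) = Add(Pow(Add(5293, -155420), Rational(1, 2)), Mul(-1, 131764)) = Add(Pow(-150127, Rational(1, 2)), -131764) = Add(Mul(I, Pow(150127, Rational(1, 2))), -131764) = Add(-131764, Mul(I, Pow(150127, Rational(1, 2))))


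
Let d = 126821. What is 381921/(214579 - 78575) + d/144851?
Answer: 72569802055/19700315404 ≈ 3.6837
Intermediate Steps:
381921/(214579 - 78575) + d/144851 = 381921/(214579 - 78575) + 126821/144851 = 381921/136004 + 126821*(1/144851) = 381921*(1/136004) + 126821/144851 = 381921/136004 + 126821/144851 = 72569802055/19700315404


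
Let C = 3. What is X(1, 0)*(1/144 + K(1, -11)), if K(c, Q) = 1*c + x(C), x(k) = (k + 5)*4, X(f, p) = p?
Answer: 0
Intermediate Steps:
x(k) = 20 + 4*k (x(k) = (5 + k)*4 = 20 + 4*k)
K(c, Q) = 32 + c (K(c, Q) = 1*c + (20 + 4*3) = c + (20 + 12) = c + 32 = 32 + c)
X(1, 0)*(1/144 + K(1, -11)) = 0*(1/144 + (32 + 1)) = 0*(1/144 + 33) = 0*(4753/144) = 0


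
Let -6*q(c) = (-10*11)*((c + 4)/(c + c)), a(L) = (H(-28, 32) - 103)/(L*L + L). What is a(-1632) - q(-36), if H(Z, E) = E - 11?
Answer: -97599409/11978064 ≈ -8.1482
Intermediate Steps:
H(Z, E) = -11 + E
a(L) = -82/(L + L²) (a(L) = ((-11 + 32) - 103)/(L*L + L) = (21 - 103)/(L² + L) = -82/(L + L²))
q(c) = 55*(4 + c)/(6*c) (q(c) = -(-10*11)*(c + 4)/(c + c)/6 = -(-55)*(4 + c)/((2*c))/3 = -(-55)*(4 + c)*(1/(2*c))/3 = -(-55)*(4 + c)/(2*c)/3 = -(-55)*(4 + c)/(6*c) = 55*(4 + c)/(6*c))
a(-1632) - q(-36) = -82/(-1632*(1 - 1632)) - 55*(4 - 36)/(6*(-36)) = -82*(-1/1632)/(-1631) - 55*(-1)*(-32)/(6*36) = -82*(-1/1632)*(-1/1631) - 1*220/27 = -41/1330896 - 220/27 = -97599409/11978064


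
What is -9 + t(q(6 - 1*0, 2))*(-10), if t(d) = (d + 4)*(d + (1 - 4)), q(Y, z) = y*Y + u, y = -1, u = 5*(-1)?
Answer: -989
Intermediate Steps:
u = -5
q(Y, z) = -5 - Y (q(Y, z) = -Y - 5 = -5 - Y)
t(d) = (-3 + d)*(4 + d) (t(d) = (4 + d)*(d - 3) = (4 + d)*(-3 + d) = (-3 + d)*(4 + d))
-9 + t(q(6 - 1*0, 2))*(-10) = -9 + (-12 + (-5 - (6 - 1*0)) + (-5 - (6 - 1*0))²)*(-10) = -9 + (-12 + (-5 - (6 + 0)) + (-5 - (6 + 0))²)*(-10) = -9 + (-12 + (-5 - 1*6) + (-5 - 1*6)²)*(-10) = -9 + (-12 + (-5 - 6) + (-5 - 6)²)*(-10) = -9 + (-12 - 11 + (-11)²)*(-10) = -9 + (-12 - 11 + 121)*(-10) = -9 + 98*(-10) = -9 - 980 = -989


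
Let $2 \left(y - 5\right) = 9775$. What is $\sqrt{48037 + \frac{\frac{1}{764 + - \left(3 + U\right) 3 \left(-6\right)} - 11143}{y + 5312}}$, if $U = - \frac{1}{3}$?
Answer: $\frac{\sqrt{3298082561157443682}}{8286054} \approx 219.17$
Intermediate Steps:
$y = \frac{9785}{2}$ ($y = 5 + \frac{1}{2} \cdot 9775 = 5 + \frac{9775}{2} = \frac{9785}{2} \approx 4892.5$)
$U = - \frac{1}{3}$ ($U = \left(-1\right) \frac{1}{3} = - \frac{1}{3} \approx -0.33333$)
$\sqrt{48037 + \frac{\frac{1}{764 + - \left(3 + U\right) 3 \left(-6\right)} - 11143}{y + 5312}} = \sqrt{48037 + \frac{\frac{1}{764 + - \left(3 - \frac{1}{3}\right) 3 \left(-6\right)} - 11143}{\frac{9785}{2} + 5312}} = \sqrt{48037 + \frac{\frac{1}{764 + - \frac{8 \cdot 3}{3} \left(-6\right)} - 11143}{\frac{20409}{2}}} = \sqrt{48037 + \left(\frac{1}{764 + \left(-1\right) 8 \left(-6\right)} - 11143\right) \frac{2}{20409}} = \sqrt{48037 + \left(\frac{1}{764 - -48} - 11143\right) \frac{2}{20409}} = \sqrt{48037 + \left(\frac{1}{764 + 48} - 11143\right) \frac{2}{20409}} = \sqrt{48037 + \left(\frac{1}{812} - 11143\right) \frac{2}{20409}} = \sqrt{48037 - \frac{9048115}{8286054}} = \sqrt{\frac{398028127883}{8286054}} = \frac{\sqrt{3298082561157443682}}{8286054}$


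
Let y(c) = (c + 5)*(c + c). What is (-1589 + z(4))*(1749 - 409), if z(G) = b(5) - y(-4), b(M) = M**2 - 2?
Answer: -2087720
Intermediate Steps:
b(M) = -2 + M**2
y(c) = 2*c*(5 + c) (y(c) = (5 + c)*(2*c) = 2*c*(5 + c))
z(G) = 31 (z(G) = (-2 + 5**2) - 2*(-4)*(5 - 4) = (-2 + 25) - 2*(-4) = 23 - 1*(-8) = 23 + 8 = 31)
(-1589 + z(4))*(1749 - 409) = (-1589 + 31)*(1749 - 409) = -1558*1340 = -2087720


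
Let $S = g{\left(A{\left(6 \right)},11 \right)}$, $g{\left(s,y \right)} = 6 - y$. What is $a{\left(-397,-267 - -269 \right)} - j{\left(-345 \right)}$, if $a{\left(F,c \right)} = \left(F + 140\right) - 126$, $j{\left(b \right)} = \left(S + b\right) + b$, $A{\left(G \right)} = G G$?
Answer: $312$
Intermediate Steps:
$A{\left(G \right)} = G^{2}$
$S = -5$ ($S = 6 - 11 = -5$)
$j{\left(b \right)} = -5 + 2 b$ ($j{\left(b \right)} = \left(-5 + b\right) + b = -5 + 2 b$)
$a{\left(F,c \right)} = 14 + F$ ($a{\left(F,c \right)} = \left(140 + F\right) - 126 = 14 + F$)
$a{\left(-397,-267 - -269 \right)} - j{\left(-345 \right)} = \left(14 - 397\right) - \left(-5 + 2 \left(-345\right)\right) = -383 - \left(-5 - 690\right) = -383 - -695 = -383 + 695 = 312$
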